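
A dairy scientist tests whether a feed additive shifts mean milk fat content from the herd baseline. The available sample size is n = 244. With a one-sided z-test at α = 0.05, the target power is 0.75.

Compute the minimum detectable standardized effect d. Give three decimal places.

d ≈ 0.148

Required noncentrality: δ = z_{0.05} + z_{0.25} = 1.645 + 0.674 = 2.319.
δ = d·√n ⇒ d = δ/√n = 2.319/√244 = 0.1485.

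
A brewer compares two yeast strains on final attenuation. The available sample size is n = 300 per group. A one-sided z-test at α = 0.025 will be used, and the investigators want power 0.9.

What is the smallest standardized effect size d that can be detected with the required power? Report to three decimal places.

Need Φ(δ − 1.960) = 0.9, so δ = 1.960 + 1.282 = 3.242.
δ = d·√(n/2) ⇒ d = δ/√(n/2) = 3.242/√(300/2) = 0.2647.

d ≈ 0.265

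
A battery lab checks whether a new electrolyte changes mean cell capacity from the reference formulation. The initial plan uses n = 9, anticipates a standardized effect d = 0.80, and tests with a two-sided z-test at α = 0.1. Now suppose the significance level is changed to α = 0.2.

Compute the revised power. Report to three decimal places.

Power ≈ 0.868

δ = d·√n = 0.80 × √9 = 2.4000 (unchanged). New critical value: z_{0.1} = 1.282.
Revised power = Φ(δ − 1.282) + Φ(−δ − 1.282) = Φ(1.118) + Φ(-3.682) = 0.8683 + 0.0001 = 0.8684.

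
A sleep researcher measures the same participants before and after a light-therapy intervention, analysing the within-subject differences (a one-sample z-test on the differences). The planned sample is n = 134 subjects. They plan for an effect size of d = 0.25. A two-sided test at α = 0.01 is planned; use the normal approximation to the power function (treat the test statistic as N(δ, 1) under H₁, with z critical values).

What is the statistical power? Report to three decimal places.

Noncentrality parameter: δ = d·√n = 0.25 × √134 = 2.8940
Two-sided α = 0.01 → critical value z_{0.005} = 2.576.
Power = Φ(δ − 2.576) + Φ(−δ − 2.576) = Φ(0.318) + Φ(-5.470) = 0.6248 + 0.0000 = 0.6248.

Power ≈ 0.625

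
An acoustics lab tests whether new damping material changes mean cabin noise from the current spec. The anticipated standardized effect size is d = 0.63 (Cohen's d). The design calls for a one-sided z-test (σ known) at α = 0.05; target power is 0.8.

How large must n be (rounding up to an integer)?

For power 0.8 need Φ(δ − z_{0.05}) = 0.8, so δ = z_{0.05} + z_{0.20} = 1.645 + 0.842 = 2.486.
δ = d·√n ⇒ n = (δ/d)² = (2.486 / 0.63)² = 15.58.
Rounding up, n = 16.

n = 16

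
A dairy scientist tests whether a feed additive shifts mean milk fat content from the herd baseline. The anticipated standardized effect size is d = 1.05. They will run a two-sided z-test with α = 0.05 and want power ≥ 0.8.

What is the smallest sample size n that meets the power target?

For power 0.8 need Φ(δ − z_{0.025}) = 0.8, so δ = z_{0.025} + z_{0.20} = 1.960 + 0.842 = 2.802.
(For δ > 0 the lower-tail rejection region contributes negligibly to power, so the one-term inversion is standard.)
δ = d·√n ⇒ n = (δ/d)² = (2.802 / 1.05)² = 7.12.
Rounding up, n = 8.

n = 8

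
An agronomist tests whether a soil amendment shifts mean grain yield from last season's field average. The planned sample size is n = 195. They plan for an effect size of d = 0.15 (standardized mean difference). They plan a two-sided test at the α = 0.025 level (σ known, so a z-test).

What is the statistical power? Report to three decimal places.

Power ≈ 0.442

Noncentrality parameter: δ = d·√n = 0.15 × √195 = 2.0946
Critical value for a two-sided test at α = 0.025: z_{α/2} = 2.241.
Power = Φ(δ − 2.241) + Φ(−δ − 2.241) = Φ(-0.147) + Φ(-4.336) = 0.4417 + 0.0000 = 0.4417.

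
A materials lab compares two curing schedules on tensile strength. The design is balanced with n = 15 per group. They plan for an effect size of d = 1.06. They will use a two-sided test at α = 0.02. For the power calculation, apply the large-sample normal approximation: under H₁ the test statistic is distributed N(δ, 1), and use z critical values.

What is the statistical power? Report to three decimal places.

Noncentrality parameter: δ = d·√(n/2) = 1.06 × √(15/2) = 2.9029
Critical value for a two-sided test at α = 0.02: z_{α/2} = 2.326.
Power = Φ(δ − 2.326) + Φ(−δ − 2.326) = Φ(0.577) + Φ(-5.229) = 0.7179 + 0.0000 = 0.7179.

Power ≈ 0.718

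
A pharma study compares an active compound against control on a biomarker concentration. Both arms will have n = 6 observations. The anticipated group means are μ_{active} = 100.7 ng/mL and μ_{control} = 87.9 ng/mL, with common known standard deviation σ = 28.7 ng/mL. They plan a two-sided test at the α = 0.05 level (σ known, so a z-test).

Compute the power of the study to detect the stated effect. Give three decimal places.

Power ≈ 0.121

Standardized effect: d = |μ_{active} − μ_{control}| / σ = |100.7 − 87.9| / 28.7 = 0.4460
Noncentrality parameter: δ = d·√(n/2) = 0.4460 × √(6/2) = 0.7725
Two-sided α = 0.05 → critical value z_{0.025} = 1.960.
Power = Φ(δ − 1.960) + Φ(−δ − 1.960) = Φ(-1.187) + Φ(-2.732) = 0.1175 + 0.0031 = 0.1207.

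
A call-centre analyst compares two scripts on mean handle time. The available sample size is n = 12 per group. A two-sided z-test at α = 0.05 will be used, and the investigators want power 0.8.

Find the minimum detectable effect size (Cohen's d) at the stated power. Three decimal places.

Required noncentrality: δ = z_{0.025} + z_{0.20} = 1.960 + 0.842 = 2.802.
(Lower-tail contribution to power is negligible for δ > 0.)
δ = d·√(n/2) ⇒ d = δ/√(n/2) = 2.802/√(12/2) = 1.1437.

d ≈ 1.144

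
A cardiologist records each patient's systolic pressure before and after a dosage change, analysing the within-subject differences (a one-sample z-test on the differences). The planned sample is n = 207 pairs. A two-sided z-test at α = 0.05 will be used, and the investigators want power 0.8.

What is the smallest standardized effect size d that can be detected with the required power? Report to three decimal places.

Required noncentrality: δ = z_{0.025} + z_{0.20} = 1.960 + 0.842 = 2.802.
(The second rejection-region term Φ(−δ − z_{α/2}) is negligible and dropped.)
δ = d·√n ⇒ d = δ/√n = 2.802/√207 = 0.1947.

d ≈ 0.195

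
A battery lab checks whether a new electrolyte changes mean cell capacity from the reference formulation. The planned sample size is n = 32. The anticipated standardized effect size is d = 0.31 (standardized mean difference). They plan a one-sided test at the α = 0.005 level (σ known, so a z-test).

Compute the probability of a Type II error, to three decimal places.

Noncentrality parameter: δ = d·√n = 0.31 × √32 = 1.7536
One-sided α = 0.005 → critical value z_{0.005} = 2.576.
Power = Φ(δ − 2.576) = Φ(-0.822) = 0.2055.
Type II error: β = 1 − power = 1 − 0.2055 = 0.7945.

β ≈ 0.795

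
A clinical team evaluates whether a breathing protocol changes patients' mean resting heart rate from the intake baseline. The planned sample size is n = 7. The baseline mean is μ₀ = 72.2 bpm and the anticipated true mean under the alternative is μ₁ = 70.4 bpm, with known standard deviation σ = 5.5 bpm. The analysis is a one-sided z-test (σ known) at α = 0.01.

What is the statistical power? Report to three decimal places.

Standardized effect: d = |μ₁ − μ₀| / σ = |70.4 − 72.2| / 5.5 = 0.3273
Noncentrality parameter: δ = d·√n = 0.3273 × √7 = 0.8659
One-sided α = 0.01 → critical value z_{0.01} = 2.326.
Power = P(Z > 2.326 − δ) = Φ(-1.460) = 0.0721.

Power ≈ 0.072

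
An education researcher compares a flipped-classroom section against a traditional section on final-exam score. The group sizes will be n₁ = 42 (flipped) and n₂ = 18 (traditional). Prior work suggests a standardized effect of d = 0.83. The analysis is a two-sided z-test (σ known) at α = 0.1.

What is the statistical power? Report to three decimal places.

Noncentrality parameter: δ = d / √(1/n₁ + 1/n₂) = 0.83 / √(1/42 + 1/18) = 2.9462
Critical value for a two-sided test at α = 0.1: z_{α/2} = 1.645.
Power = Φ(δ − 1.645) + Φ(−δ − 1.645) = Φ(1.301) + Φ(-4.591) = 0.9034 + 0.0000 = 0.9034.

Power ≈ 0.903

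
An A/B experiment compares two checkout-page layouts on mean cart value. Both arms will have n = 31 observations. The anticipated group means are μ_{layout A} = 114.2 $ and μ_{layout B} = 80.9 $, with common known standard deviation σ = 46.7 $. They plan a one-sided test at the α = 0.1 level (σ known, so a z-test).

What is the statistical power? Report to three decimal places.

Power ≈ 0.936

Standardized effect: d = |μ_{layout A} − μ_{layout B}| / σ = |114.2 − 80.9| / 46.7 = 0.7131
Noncentrality parameter: δ = d·√(n/2) = 0.7131 × √(31/2) = 2.8073
One-sided α = 0.1 → critical value z_{0.1} = 1.282.
Power = P(Z > 1.282 − δ) = Φ(1.526) = 0.9365.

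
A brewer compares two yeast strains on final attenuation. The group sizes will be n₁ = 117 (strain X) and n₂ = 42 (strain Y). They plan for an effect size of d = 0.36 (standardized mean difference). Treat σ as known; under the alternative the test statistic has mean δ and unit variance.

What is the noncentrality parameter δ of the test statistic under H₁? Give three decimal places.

δ = d / √(1/n₁ + 1/n₂) = 0.36 / √(1/117 + 1/42) = 2.0013

δ ≈ 2.001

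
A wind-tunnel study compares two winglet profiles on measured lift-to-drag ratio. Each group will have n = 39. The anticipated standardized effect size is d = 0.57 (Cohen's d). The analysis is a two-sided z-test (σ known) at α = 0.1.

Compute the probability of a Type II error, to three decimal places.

Noncentrality parameter: δ = d·√(n/2) = 0.57 × √(39/2) = 2.5171
Two-sided α = 0.1 → critical value z_{0.05} = 1.645.
Power = Φ(δ − 1.645) + Φ(−δ − 1.645) = Φ(0.872) + Φ(-4.162) = 0.8084 + 0.0000 = 0.8085.
Type II error: β = 1 − power = 1 − 0.8085 = 0.1915.

β ≈ 0.192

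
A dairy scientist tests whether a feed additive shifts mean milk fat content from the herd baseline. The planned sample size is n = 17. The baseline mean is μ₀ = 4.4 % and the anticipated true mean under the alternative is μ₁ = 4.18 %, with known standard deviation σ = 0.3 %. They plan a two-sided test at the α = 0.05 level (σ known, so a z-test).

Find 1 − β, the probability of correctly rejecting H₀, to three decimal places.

Power ≈ 0.856

Standardized effect: d = |μ₁ − μ₀| / σ = |4.18 − 4.4| / 0.3 = 0.7333
Noncentrality parameter: δ = d·√n = 0.7333 × √17 = 3.0236
Two-sided α = 0.05 → critical value z_{0.025} = 1.960.
Power = Φ(δ − 1.960) + Φ(−δ − 1.960) = Φ(1.064) + Φ(-4.984) = 0.8563 + 0.0000 = 0.8563.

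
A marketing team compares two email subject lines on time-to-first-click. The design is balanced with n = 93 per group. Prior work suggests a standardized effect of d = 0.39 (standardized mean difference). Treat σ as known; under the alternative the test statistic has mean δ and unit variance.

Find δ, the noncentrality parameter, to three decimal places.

δ ≈ 2.659

δ = d·√(n/2) = 0.39 × √(93/2) = 2.6594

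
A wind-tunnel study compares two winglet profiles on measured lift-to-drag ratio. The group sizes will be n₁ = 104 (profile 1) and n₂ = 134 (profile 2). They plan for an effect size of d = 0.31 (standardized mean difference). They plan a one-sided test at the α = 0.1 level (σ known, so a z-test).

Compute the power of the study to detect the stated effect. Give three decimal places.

Noncentrality parameter: δ = d / √(1/n₁ + 1/n₂) = 0.31 / √(1/104 + 1/134) = 2.3722
One-sided α = 0.1 → critical value z_{0.1} = 1.282.
Power = Φ(δ − 1.282) = Φ(1.091) = 0.8623.

Power ≈ 0.862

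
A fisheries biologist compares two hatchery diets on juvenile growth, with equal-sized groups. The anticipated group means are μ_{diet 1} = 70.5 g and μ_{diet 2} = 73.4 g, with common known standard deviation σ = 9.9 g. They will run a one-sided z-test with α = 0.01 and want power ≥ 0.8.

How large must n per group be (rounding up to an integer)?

Standardized effect: d = |μ_{diet 1} − μ_{diet 2}| / σ = |70.5 − 73.4| / 9.9 = 0.2929
Set Φ(δ − 2.326) = 0.8; then δ − 2.326 = Φ⁻¹(0.8) = 0.842, giving δ = 3.168.
δ = d·√(n/2) ⇒ n = 2(δ/d)² = 2 × (3.168 / 0.2929)² = 233.92.
Round up to the next whole unit.

n = 234 per group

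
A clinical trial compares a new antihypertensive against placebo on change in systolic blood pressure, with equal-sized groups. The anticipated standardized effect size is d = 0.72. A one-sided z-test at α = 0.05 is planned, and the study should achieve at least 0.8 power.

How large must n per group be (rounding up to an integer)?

n = 24 per group

Set Φ(δ − 1.645) = 0.8; then δ − 1.645 = Φ⁻¹(0.8) = 0.842, giving δ = 2.486.
δ = d·√(n/2) ⇒ n = 2(δ/d)² = 2 × (2.486 / 0.72)² = 23.85.
Rounding up, n = 24 per group.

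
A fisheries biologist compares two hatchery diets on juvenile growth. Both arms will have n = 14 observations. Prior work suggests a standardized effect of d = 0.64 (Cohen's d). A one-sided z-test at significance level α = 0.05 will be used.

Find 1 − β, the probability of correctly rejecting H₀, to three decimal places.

Power ≈ 0.519

Noncentrality parameter: λ = d·√(n/2) = 0.64 × √(14/2) = 1.6933
Critical value for a one-sided test at α = 0.05: z_α = 1.645.
Power = Φ(λ − 1.645) = Φ(0.048) = 0.5193.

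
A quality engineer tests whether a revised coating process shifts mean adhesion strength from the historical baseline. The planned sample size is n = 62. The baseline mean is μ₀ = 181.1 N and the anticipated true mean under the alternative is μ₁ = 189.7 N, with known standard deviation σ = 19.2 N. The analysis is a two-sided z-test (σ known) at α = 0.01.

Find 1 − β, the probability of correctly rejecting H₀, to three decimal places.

Standardized effect: d = |μ₁ − μ₀| / σ = |189.7 − 181.1| / 19.2 = 0.4479
Noncentrality parameter: δ = d·√n = 0.4479 × √62 = 3.5269
Critical value for a two-sided test at α = 0.01: z_{α/2} = 2.576.
Power = Φ(δ − 2.576) + Φ(−δ − 2.576) = Φ(0.951) + Φ(-6.103) = 0.8292 + 0.0000 = 0.8292.

Power ≈ 0.829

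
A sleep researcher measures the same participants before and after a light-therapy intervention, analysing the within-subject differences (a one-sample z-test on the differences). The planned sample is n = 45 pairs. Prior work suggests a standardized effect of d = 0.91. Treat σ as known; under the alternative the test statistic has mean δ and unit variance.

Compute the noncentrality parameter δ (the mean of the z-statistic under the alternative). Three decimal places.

δ = d·√n = 0.91 × √45 = 6.1045

δ ≈ 6.104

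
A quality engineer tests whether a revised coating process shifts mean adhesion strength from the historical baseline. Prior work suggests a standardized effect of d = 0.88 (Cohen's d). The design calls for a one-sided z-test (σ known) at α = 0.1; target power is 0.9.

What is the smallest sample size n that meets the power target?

Set Φ(δ − 1.282) = 0.9; then δ − 1.282 = Φ⁻¹(0.9) = 1.282, giving δ = 2.563.
δ = d·√n ⇒ n = (δ/d)² = (2.563 / 0.88)² = 8.48.
Round up to the next whole unit.

n = 9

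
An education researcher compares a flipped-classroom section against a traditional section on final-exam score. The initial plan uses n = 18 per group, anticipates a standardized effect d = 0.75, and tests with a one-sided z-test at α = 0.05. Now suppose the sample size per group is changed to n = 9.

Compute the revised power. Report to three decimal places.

Power ≈ 0.479

With n = 9 per group: δ = d·√(n/2) = 0.75 × √(9/2) = 1.5910. Critical value z_{0.05} = 1.645.
Revised power = P(Z > 1.645 − δ) = Φ(-0.054) = 0.4785.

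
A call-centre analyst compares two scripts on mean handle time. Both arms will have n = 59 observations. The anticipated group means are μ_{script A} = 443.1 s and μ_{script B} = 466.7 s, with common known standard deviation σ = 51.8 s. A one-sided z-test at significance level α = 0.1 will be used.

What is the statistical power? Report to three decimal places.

Power ≈ 0.884

Standardized effect: d = |μ_{script A} − μ_{script B}| / σ = |443.1 − 466.7| / 51.8 = 0.4556
Noncentrality parameter: δ = d·√(n/2) = 0.4556 × √(59/2) = 2.4745
One-sided α = 0.1 → critical value z_{0.1} = 1.282.
Power = P(Z > 1.282 − δ) = Φ(1.193) = 0.8836.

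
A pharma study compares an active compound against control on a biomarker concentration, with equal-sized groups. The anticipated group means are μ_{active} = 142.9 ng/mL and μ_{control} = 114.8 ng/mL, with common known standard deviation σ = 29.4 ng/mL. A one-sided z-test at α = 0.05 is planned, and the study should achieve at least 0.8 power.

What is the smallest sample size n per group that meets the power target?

Standardized effect: d = |μ_{active} − μ_{control}| / σ = |142.9 − 114.8| / 29.4 = 0.9558
For power 0.8 need Φ(δ − z_{0.05}) = 0.8, so δ = z_{0.05} + z_{0.20} = 1.645 + 0.842 = 2.486.
δ = d·√(n/2) ⇒ n = 2(δ/d)² = 2 × (2.486 / 0.9558)² = 13.54.
Round up to the next whole unit.

n = 14 per group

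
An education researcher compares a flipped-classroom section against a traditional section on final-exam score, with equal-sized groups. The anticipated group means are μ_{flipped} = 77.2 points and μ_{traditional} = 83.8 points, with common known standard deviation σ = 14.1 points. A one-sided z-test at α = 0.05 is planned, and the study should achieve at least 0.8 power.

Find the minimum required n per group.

n = 57 per group

Standardized effect: d = |μ_{flipped} − μ_{traditional}| / σ = |77.2 − 83.8| / 14.1 = 0.4681
For power 0.8 need Φ(δ − z_{0.05}) = 0.8, so δ = z_{0.05} + z_{0.20} = 1.645 + 0.842 = 2.486.
δ = d·√(n/2) ⇒ n = 2(δ/d)² = 2 × (2.486 / 0.4681)² = 56.43.
Rounding up, n = 57 per group.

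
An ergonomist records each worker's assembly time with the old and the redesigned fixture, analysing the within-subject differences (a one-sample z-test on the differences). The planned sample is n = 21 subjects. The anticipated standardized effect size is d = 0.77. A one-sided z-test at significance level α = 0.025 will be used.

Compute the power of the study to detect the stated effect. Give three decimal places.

Power ≈ 0.942

Noncentrality parameter: δ = d·√n = 0.77 × √21 = 3.5286
One-sided α = 0.025 → critical value z_{0.025} = 1.960.
Power = Φ(δ − 1.960) = Φ(1.569) = 0.9416.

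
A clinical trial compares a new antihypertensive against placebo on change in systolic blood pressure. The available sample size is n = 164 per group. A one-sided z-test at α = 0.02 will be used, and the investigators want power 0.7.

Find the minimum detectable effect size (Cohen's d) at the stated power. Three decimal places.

d ≈ 0.285

Need Φ(δ − 2.054) = 0.7, so δ = 2.054 + 0.524 = 2.578.
δ = d·√(n/2) ⇒ d = δ/√(n/2) = 2.578/√(164/2) = 0.2847.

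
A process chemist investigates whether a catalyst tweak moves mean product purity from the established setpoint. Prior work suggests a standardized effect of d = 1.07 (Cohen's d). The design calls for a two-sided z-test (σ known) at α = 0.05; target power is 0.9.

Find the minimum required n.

For power 0.9 need Φ(δ − z_{0.025}) = 0.9, so δ = z_{0.025} + z_{0.10} = 1.960 + 1.282 = 3.242.
(For δ > 0 the lower-tail rejection region contributes negligibly to power, so the one-term inversion is standard.)
δ = d·√n ⇒ n = (δ/d)² = (3.242 / 1.07)² = 9.18.
Rounding up, n = 10.

n = 10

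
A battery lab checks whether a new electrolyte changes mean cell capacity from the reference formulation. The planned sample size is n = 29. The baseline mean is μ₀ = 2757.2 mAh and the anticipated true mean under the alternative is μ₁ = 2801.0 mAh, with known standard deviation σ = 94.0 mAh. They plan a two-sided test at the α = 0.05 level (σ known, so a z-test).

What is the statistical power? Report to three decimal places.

Standardized effect: d = |μ₁ − μ₀| / σ = |2801.0 − 2757.2| / 94.0 = 0.4660
Noncentrality parameter: δ = d·√n = 0.4660 × √29 = 2.5093
Two-sided α = 0.05 → critical value z_{0.025} = 1.960.
Power = Φ(δ − 1.960) + Φ(−δ − 1.960) = Φ(0.549) + Φ(-4.469) = 0.7086 + 0.0000 = 0.7086.

Power ≈ 0.709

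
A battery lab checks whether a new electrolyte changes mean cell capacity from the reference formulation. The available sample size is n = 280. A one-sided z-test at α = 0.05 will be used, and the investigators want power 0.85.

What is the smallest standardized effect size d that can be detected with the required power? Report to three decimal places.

d ≈ 0.160

Need Φ(δ − 1.645) = 0.85, so δ = 1.645 + 1.036 = 2.681.
δ = d·√n ⇒ d = δ/√n = 2.681/√280 = 0.1602.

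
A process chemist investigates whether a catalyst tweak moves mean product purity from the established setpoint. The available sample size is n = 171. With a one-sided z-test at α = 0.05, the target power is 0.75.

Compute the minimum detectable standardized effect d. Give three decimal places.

Need Φ(δ − 1.645) = 0.75, so δ = 1.645 + 0.674 = 2.319.
δ = d·√n ⇒ d = δ/√n = 2.319/√171 = 0.1774.

d ≈ 0.177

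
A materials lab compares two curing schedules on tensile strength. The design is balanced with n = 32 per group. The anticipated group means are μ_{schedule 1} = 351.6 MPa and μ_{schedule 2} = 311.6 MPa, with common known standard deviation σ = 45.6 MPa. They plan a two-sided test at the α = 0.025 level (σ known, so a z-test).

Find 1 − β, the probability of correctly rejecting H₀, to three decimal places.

Standardized effect: d = |μ_{schedule 1} − μ_{schedule 2}| / σ = |351.6 − 311.6| / 45.6 = 0.8772
Noncentrality parameter: δ = d·√(n/2) = 0.8772 × √(32/2) = 3.5088
Two-sided α = 0.025 → critical value z_{0.0125} = 2.241.
Power = Φ(δ − 2.241) + Φ(−δ − 2.241) = Φ(1.267) + Φ(-5.750) = 0.8975 + 0.0000 = 0.8975.

Power ≈ 0.897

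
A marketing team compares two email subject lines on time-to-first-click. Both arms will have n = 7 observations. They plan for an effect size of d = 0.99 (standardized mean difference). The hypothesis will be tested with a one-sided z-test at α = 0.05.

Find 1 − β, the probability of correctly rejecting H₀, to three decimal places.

Noncentrality parameter: δ = d·√(n/2) = 0.99 × √(7/2) = 1.8521
One-sided α = 0.05 → critical value z_{0.05} = 1.645.
Power = P(Z > 1.645 − δ) = Φ(0.207) = 0.5821.

Power ≈ 0.582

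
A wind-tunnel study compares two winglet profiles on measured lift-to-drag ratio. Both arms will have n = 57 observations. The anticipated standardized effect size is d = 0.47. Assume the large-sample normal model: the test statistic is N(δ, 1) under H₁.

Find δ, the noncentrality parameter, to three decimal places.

δ ≈ 2.509

The noncentrality parameter scales effect size by the design's sample-size factor: δ = d·√(n/2) = 0.47 × √(57/2) = 2.5091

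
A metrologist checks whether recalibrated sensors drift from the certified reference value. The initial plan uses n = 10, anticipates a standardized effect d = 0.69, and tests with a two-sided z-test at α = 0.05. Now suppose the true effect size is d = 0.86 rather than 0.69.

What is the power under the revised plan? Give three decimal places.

Power ≈ 0.776

With d = 0.86: δ = d·√n = 0.86 × √10 = 2.7196. Critical value z_{0.025} = 1.960.
Revised power = Φ(δ − 1.960) + Φ(−δ − 1.960) = Φ(0.760) + Φ(-4.680) = 0.7763 + 0.0000 = 0.7763.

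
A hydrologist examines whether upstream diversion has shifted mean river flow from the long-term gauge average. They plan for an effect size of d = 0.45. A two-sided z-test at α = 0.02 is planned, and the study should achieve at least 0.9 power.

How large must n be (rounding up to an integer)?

n = 65

For power 0.9 need Φ(δ − z_{0.01}) = 0.9, so δ = z_{0.01} + z_{0.10} = 2.326 + 1.282 = 3.608.
(The Φ(−δ − z_{α/2}) term is vanishingly small for δ > 0 and is dropped in the standard sample-size formula.)
δ = d·√n ⇒ n = (δ/d)² = (3.608 / 0.45)² = 64.28.
Round up to the next whole unit.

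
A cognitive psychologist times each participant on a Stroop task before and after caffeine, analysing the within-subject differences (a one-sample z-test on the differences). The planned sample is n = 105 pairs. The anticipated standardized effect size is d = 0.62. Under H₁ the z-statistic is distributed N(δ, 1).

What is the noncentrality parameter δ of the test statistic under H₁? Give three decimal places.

δ ≈ 6.353

The noncentrality parameter scales effect size by the design's sample-size factor: δ = d·√n = 0.62 × √105 = 6.3531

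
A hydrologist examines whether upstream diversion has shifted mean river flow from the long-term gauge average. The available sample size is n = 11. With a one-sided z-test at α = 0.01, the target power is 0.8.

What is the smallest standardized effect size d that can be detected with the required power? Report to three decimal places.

d ≈ 0.955

Need Φ(δ − 2.326) = 0.8, so δ = 2.326 + 0.842 = 3.168.
δ = d·√n ⇒ d = δ/√n = 3.168/√11 = 0.9552.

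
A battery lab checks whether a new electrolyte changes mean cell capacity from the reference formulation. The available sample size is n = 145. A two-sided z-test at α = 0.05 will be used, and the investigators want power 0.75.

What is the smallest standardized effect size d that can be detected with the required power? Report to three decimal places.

d ≈ 0.219

Need Φ(δ − 1.960) = 0.75, so δ = 1.960 + 0.674 = 2.634.
(Lower-tail contribution to power is negligible for δ > 0.)
δ = d·√n ⇒ d = δ/√n = 2.634/√145 = 0.2188.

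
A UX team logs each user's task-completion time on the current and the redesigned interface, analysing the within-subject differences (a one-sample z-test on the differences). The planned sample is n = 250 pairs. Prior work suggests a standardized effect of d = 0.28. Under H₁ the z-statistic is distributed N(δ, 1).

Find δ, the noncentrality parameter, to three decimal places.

δ = d·√n = 0.28 × √250 = 4.4272

δ ≈ 4.427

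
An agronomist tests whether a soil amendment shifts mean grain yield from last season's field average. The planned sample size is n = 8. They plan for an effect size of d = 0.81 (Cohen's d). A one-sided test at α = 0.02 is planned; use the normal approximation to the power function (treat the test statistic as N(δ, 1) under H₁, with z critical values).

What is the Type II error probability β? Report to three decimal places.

β ≈ 0.406

Noncentrality parameter: λ = d·√n = 0.81 × √8 = 2.2910
Critical value for a one-sided test at α = 0.02: z_α = 2.054.
Power = Φ(λ − 2.054) = Φ(0.237) = 0.5938.
Type II error: β = 1 − power = 1 − 0.5938 = 0.4062.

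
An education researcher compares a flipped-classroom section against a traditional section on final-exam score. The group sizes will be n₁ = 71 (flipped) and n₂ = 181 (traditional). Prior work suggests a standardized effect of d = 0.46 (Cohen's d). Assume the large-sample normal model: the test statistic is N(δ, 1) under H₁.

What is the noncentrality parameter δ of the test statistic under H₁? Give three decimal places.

δ = d / √(1/n₁ + 1/n₂) = 0.46 / √(1/71 + 1/181) = 3.2849

δ ≈ 3.285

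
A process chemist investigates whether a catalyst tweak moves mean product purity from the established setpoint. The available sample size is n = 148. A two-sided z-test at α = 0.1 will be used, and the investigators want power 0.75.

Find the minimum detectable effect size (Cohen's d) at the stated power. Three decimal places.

Required noncentrality: δ = z_{0.05} + z_{0.25} = 1.645 + 0.674 = 2.319.
(The second rejection-region term Φ(−δ − z_{α/2}) is negligible and dropped.)
δ = d·√n ⇒ d = δ/√n = 2.319/√148 = 0.1906.

d ≈ 0.191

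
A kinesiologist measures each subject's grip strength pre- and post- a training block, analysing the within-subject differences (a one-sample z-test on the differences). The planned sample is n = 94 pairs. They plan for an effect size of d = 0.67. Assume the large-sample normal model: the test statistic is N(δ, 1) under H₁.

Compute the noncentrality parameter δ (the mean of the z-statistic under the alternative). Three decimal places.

The noncentrality parameter scales effect size by the design's sample-size factor: δ = d·√n = 0.67 × √94 = 6.4959

δ ≈ 6.496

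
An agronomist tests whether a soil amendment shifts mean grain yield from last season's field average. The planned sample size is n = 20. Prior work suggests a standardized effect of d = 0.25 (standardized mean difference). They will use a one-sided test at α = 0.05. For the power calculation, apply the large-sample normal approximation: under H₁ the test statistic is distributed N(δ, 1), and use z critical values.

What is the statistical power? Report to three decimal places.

Power ≈ 0.299

Noncentrality parameter: δ = d·√n = 0.25 × √20 = 1.1180
Critical value for a one-sided test at α = 0.05: z_α = 1.645.
Power = Φ(δ − 1.645) = Φ(-0.527) = 0.2992.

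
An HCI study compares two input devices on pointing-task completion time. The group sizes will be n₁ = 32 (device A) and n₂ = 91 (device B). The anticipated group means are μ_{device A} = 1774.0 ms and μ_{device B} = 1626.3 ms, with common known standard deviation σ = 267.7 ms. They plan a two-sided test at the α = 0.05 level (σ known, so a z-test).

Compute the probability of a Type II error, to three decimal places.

Standardized effect: d = |μ_{device A} − μ_{device B}| / σ = |1774.0 − 1626.3| / 267.7 = 0.5517
Noncentrality parameter: δ = d / √(1/n₁ + 1/n₂) = 0.5517 / √(1/32 + 1/91) = 2.6846
Critical value for a two-sided test at α = 0.05: z_{α/2} = 1.960.
Power = Φ(δ − 1.960) + Φ(−δ − 1.960) = Φ(0.725) + Φ(-4.645) = 0.7657 + 0.0000 = 0.7657.
Type II error: β = 1 − power = 1 − 0.7657 = 0.2343.

β ≈ 0.234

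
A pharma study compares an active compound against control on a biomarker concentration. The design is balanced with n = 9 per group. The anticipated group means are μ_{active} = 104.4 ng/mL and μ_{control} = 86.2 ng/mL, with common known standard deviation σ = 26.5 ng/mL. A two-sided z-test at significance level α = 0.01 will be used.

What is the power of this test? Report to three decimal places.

Standardized effect: d = |μ_{active} − μ_{control}| / σ = |104.4 − 86.2| / 26.5 = 0.6868
Noncentrality parameter: δ = d·√(n/2) = 0.6868 × √(9/2) = 1.4569
Two-sided α = 0.01 → critical value z_{0.005} = 2.576.
Power = Φ(δ − 2.576) + Φ(−δ − 2.576) = Φ(-1.119) + Φ(-4.033) = 0.1316 + 0.0000 = 0.1316.

Power ≈ 0.132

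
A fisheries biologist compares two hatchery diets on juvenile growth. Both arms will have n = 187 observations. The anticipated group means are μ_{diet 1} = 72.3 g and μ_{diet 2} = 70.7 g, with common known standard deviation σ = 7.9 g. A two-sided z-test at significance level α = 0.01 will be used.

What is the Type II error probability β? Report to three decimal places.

Standardized effect: d = |μ_{diet 1} − μ_{diet 2}| / σ = |72.3 − 70.7| / 7.9 = 0.2025
Noncentrality parameter: δ = d·√(n/2) = 0.2025 × √(187/2) = 1.9584
Two-sided α = 0.01 → critical value z_{0.005} = 2.576.
Power = Φ(δ − 2.576) + Φ(−δ − 2.576) = Φ(-0.617) + Φ(-4.534) = 0.2685 + 0.0000 = 0.2685.
Type II error: β = 1 − power = 1 − 0.2685 = 0.7315.

β ≈ 0.732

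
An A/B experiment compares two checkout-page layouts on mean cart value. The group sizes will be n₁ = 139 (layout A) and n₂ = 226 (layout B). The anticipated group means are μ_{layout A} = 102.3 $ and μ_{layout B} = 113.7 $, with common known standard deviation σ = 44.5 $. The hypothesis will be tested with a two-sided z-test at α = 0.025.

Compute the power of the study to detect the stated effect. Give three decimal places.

Power ≈ 0.554

Standardized effect: d = |μ_{layout A} − μ_{layout B}| / σ = |102.3 − 113.7| / 44.5 = 0.2562
Noncentrality parameter: δ = d / √(1/n₁ + 1/n₂) = 0.2562 / √(1/139 + 1/226) = 2.3766
Two-sided α = 0.025 → critical value z_{0.0125} = 2.241.
Power = Φ(δ − 2.241) + Φ(−δ − 2.241) = Φ(0.135) + Φ(-4.618) = 0.5538 + 0.0000 = 0.5538.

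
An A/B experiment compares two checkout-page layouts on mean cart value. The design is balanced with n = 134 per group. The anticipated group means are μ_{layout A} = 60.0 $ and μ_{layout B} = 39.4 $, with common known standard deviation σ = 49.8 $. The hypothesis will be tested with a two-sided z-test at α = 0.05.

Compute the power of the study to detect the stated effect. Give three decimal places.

Standardized effect: d = |μ_{layout A} − μ_{layout B}| / σ = |60.0 − 39.4| / 49.8 = 0.4137
Noncentrality parameter: δ = d·√(n/2) = 0.4137 × √(134/2) = 3.3859
Two-sided α = 0.05 → critical value z_{0.025} = 1.960.
Power = Φ(δ − 1.960) + Φ(−δ − 1.960) = Φ(1.426) + Φ(-5.346) = 0.9231 + 0.0000 = 0.9231.

Power ≈ 0.923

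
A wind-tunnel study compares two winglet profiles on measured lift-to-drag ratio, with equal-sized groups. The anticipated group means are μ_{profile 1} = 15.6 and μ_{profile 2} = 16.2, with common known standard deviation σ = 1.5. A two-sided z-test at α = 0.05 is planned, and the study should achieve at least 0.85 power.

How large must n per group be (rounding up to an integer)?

n = 113 per group

Standardized effect: d = |μ_{profile 1} − μ_{profile 2}| / σ = |15.6 − 16.2| / 1.5 = 0.4000
Set Φ(δ − 1.960) = 0.85; then δ − 1.960 = Φ⁻¹(0.85) = 1.036, giving δ = 2.996.
(For δ > 0 the lower-tail rejection region contributes negligibly to power, so the one-term inversion is standard.)
δ = d·√(n/2) ⇒ n = 2(δ/d)² = 2 × (2.996 / 0.4000)² = 112.23.
Rounding up, n = 113 per group.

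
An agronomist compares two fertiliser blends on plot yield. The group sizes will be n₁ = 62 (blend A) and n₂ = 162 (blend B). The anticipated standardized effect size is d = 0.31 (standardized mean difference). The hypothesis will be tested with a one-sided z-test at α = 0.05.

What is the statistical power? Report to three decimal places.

Power ≈ 0.667

Noncentrality parameter: δ = d / √(1/n₁ + 1/n₂) = 0.31 / √(1/62 + 1/162) = 2.0758
Critical value for a one-sided test at α = 0.05: z_α = 1.645.
Power = P(Z > 1.645 − δ) = Φ(0.431) = 0.6668.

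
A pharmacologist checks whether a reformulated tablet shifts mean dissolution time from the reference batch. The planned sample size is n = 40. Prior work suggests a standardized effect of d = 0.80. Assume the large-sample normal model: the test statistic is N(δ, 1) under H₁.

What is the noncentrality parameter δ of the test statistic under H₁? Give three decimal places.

The noncentrality parameter scales effect size by the design's sample-size factor: δ = d·√n = 0.80 × √40 = 5.0596

δ ≈ 5.060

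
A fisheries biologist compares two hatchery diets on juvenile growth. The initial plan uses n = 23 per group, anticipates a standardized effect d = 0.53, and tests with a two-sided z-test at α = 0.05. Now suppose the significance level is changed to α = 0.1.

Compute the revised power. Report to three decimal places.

Power ≈ 0.561

δ = d·√(n/2) = 0.53 × √(23/2) = 1.7973 (unchanged). New critical value: z_{0.05} = 1.645.
Revised power = Φ(δ − 1.645) + Φ(−δ − 1.645) = Φ(0.152) + Φ(-3.442) = 0.5606 + 0.0003 = 0.5609.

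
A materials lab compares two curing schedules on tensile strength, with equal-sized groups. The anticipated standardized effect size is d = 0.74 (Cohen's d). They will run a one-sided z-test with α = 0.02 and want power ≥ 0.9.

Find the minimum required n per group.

n = 41 per group

Set Φ(δ − 2.054) = 0.9; then δ − 2.054 = Φ⁻¹(0.9) = 1.282, giving δ = 3.335.
δ = d·√(n/2) ⇒ n = 2(δ/d)² = 2 × (3.335 / 0.74)² = 40.63.
Rounding up, n = 41 per group.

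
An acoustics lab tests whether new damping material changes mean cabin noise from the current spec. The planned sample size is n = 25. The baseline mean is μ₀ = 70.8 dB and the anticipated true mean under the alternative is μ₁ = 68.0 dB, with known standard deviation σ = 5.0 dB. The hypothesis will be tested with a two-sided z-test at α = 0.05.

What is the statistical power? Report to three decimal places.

Standardized effect: d = |μ₁ − μ₀| / σ = |68.0 − 70.8| / 5.0 = 0.5600
Noncentrality parameter: δ = d·√n = 0.5600 × √25 = 2.8000
Critical value for a two-sided test at α = 0.05: z_{α/2} = 1.960.
Power = Φ(δ − 1.960) + Φ(−δ − 1.960) = Φ(0.840) + Φ(-4.760) = 0.7996 + 0.0000 = 0.7996.

Power ≈ 0.800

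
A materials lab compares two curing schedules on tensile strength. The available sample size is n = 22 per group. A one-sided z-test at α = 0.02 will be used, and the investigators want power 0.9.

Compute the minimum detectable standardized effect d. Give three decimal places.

Need Φ(δ − 2.054) = 0.9, so δ = 2.054 + 1.282 = 3.335.
δ = d·√(n/2) ⇒ d = δ/√(n/2) = 3.335/√(22/2) = 1.0056.

d ≈ 1.006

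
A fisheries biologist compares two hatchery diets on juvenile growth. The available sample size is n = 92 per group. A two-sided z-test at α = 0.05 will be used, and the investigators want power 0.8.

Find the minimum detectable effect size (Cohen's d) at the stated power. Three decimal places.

d ≈ 0.413

Required noncentrality: δ = z_{0.025} + z_{0.20} = 1.960 + 0.842 = 2.802.
(The second rejection-region term Φ(−δ − z_{α/2}) is negligible and dropped.)
δ = d·√(n/2) ⇒ d = δ/√(n/2) = 2.802/√(92/2) = 0.4131.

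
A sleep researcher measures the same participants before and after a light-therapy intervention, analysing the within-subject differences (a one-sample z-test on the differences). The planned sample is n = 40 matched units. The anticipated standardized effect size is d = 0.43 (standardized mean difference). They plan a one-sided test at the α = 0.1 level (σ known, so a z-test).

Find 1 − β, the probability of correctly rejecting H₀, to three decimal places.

Power ≈ 0.925

Noncentrality parameter: δ = d·√n = 0.43 × √40 = 2.7196
Critical value for a one-sided test at α = 0.1: z_α = 1.282.
Power = Φ(δ − 1.282) = Φ(1.438) = 0.9248.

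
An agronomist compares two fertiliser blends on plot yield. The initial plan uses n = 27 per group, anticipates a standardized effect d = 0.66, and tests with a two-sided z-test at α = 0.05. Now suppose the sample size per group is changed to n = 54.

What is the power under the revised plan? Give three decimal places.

Power ≈ 0.929

With n = 54 per group: δ = d·√(n/2) = 0.66 × √(54/2) = 3.4295. Critical value z_{0.025} = 1.960.
Revised power = Φ(δ − 1.960) + Φ(−δ − 1.960) = Φ(1.469) + Φ(-5.389) = 0.9292 + 0.0000 = 0.9292.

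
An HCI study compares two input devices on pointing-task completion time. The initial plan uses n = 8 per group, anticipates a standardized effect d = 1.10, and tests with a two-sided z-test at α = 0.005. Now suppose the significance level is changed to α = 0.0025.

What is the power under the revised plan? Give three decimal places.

Power ≈ 0.205

δ = d·√(n/2) = 1.10 × √(8/2) = 2.2000 (unchanged). New critical value: z_{0.0013} = 3.023.
Revised power = Φ(δ − 3.023) + Φ(−δ − 3.023) = Φ(-0.823) + Φ(-5.223) = 0.2052 + 0.0000 = 0.2052.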